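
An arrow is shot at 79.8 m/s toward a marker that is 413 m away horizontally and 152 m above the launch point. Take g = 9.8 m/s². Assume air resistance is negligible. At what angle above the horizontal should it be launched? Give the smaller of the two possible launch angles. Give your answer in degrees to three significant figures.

Trajectory: y = x tanθ − g x² (1 + tan²θ)/(2v₀²). With x = 413, y = 152, v₀ = 79.8, g = 9.80:
131.2 tan²θ − 413 tanθ + (283.2) = 0.
tanθ = [413 ± √(413² − 4 × 131.2 × (283.2))] / (2 × 131.2) = (413 ± 147.9) / 262.5, giving tanθ = 1.010 or 2.137.
θ = 45.29° or 64.92°; the smaller is 45.29°.

45.3°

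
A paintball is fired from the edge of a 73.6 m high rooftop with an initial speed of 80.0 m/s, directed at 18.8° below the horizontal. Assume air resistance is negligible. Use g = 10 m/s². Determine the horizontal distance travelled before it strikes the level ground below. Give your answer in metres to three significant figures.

Resolve: vₓ = 80.00 cos 18.8° = 75.73 m/s and v_y0 = −25.78 m/s (downward).
The projectile lands when y = 73.6 + (−25.78) t − ½·10.0·t² = 0. Positive root: t = (−25.78 + √(25.78² + 2·10.0·73.6)) / 10.0 = (−25.78 + 46.22) / 10.0 = 2.044 s.
Horizontal distance: R = vₓ t = 75.73 × 2.044 = 154.8 m.

155 m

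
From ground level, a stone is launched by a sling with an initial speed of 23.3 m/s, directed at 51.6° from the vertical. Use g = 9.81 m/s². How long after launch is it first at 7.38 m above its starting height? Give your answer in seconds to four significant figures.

0.6556 s

vₓ = 23.30 sin 51.6° = 18.26 m/s; v_y0 = 23.30 cos 51.6° = 14.47 m/s.
Require v_y0 t − ½ g t² = 7.38, i.e. 4.905 t² − 14.47 t + 7.38 = 0.
t = [14.47 ± √(14.47² − 2·9.81·7.38)] / 9.81 = (14.47 ± 8.041) / 9.81, so t = 0.6556 s or t = 2.295 s.
The first (ascending) time is 0.6556 s.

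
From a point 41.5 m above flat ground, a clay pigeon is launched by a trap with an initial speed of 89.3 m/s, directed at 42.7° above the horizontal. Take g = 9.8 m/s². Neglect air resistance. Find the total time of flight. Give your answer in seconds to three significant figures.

vₓ = 89.30 cos 42.7° = 65.63 m/s; v_y0 = 89.30 sin 42.7° = 60.56 m/s.
The projectile lands when y = 41.5 + (60.56) t − ½·9.80·t² = 0. Positive root: t = (60.56 + √(60.56² + 2·9.80·41.5)) / 9.80 = (60.56 + 66.94) / 9.80 = 13.01 s.

13.0 s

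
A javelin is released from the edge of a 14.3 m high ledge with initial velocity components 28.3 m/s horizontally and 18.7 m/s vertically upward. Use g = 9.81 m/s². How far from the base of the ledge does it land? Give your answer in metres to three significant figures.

The projectile lands when y = 14.3 + (18.70) t − ½·9.81·t² = 0. Positive root: t = (18.70 + √(18.70² + 2·9.81·14.3)) / 9.81 = (18.70 + 25.10) / 9.81 = 4.465 s.
Horizontal distance: R = vₓ t = 28.30 × 4.465 = 126.4 m.

126 m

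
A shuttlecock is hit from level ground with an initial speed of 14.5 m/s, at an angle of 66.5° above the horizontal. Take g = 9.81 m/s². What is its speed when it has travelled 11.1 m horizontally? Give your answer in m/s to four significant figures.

Resolve: vₓ = 14.50 cos 66.5° = 5.782 m/s and v_y0 = 14.50 sin 66.5° = 13.30 m/s.
At x = 11.1 m, t = x/vₓ = 11.1/5.782 = 1.920 s.
Vertical velocity there: v_y = v_y0 − g t = 13.30 − 9.81 × 1.920 = −5.536 m/s.
Speed: √(vₓ² + v_y²) = √(5.782² + 5.536²) = 8.005 m/s.

8.005 m/s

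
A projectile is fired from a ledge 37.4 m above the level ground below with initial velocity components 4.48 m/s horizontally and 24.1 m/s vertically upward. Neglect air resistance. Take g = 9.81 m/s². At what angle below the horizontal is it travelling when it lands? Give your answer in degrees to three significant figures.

The projectile lands when y = 37.4 + (24.10) t − ½·9.81·t² = 0. Positive root: t = (24.10 + √(24.10² + 2·9.81·37.4)) / 9.81 = (24.10 + 36.26) / 9.81 = 6.153 s.
At impact: v_y = v_y0 − g t = −36.26 m/s; vₓ = 4.480 m/s.
Angle below horizontal: arctan(|v_y|/vₓ) = arctan(36.26/4.480) = 82.96°.

83.0°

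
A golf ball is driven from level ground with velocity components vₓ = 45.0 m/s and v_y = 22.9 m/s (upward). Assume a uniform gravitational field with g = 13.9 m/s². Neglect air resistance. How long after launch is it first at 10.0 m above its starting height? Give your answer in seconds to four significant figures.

0.5182 s

Set y = v_y0 t − ½ g t² = 10.0: 6.950 t² − 22.90 t + 10.0 = 0.
t = [22.90 ± √(22.90² − 2·13.9·10.0)] / 13.9 = (22.90 ± 15.70) / 13.9, so t = 0.5182 s or t = 2.777 s.
The first (ascending) time is 0.5182 s.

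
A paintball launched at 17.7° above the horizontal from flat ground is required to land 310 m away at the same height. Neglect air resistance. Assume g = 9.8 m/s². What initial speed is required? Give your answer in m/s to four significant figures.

72.42 m/s

From R = (v₀² / g) sin 2θ: v₀ = √(gR / sin 2θ).
v₀ = √(9.80 × 310 / sin 35.40°) = √(3038 / 0.5793) = √5244.4 = 72.42 m/s.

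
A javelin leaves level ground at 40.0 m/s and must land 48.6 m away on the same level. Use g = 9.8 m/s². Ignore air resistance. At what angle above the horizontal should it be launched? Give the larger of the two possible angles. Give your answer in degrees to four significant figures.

R = v₀² sin 2θ / g gives sin 2θ = gR/v₀² = 9.80·48.6/40.0² = 0.2977.
2θ = 17.32° or 180° − 17.32° = 162.7°, so θ = 8.659° or 81.34°.
The larger angle is 81.34°.

81.34°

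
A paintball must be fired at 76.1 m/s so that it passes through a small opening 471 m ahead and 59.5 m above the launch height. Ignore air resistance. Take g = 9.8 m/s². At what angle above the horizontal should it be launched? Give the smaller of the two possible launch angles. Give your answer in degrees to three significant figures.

36.8°

Trajectory: y = x tanθ − g x² (1 + tan²θ)/(2v₀²). With x = 471, y = 59.5, v₀ = 76.1, g = 9.80:
187.7 tan²θ − 471 tanθ + (247.2) = 0.
tanθ = [471 ± √(471² − 4 × 187.7 × (247.2))] / (2 × 187.7) = (471 ± 190.4) / 375.4, giving tanθ = 0.7475 or 1.762.
θ = 36.78° or 60.42°; the smaller is 36.78°.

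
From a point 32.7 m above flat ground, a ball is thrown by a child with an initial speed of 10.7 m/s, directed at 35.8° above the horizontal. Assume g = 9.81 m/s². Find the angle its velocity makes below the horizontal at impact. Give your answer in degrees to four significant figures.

Components: vₓ = 10.70 cos 35.8° = 8.678 m/s, v_y0 = 10.70 sin 35.8° = 6.259 m/s.
Vertical motion (up positive, ground at y = 0): 4.905 t² − (6.259) t − 32.7 = 0, so t = (6.259 + √(6.259² + 2·9.81·32.7)) / 9.81 = (6.259 + 26.09) / 9.81 = 3.298 s.
At impact: v_y = v_y0 − g t = −26.09 m/s; vₓ = 8.678 m/s.
Angle below horizontal: arctan(|v_y|/vₓ) = arctan(26.09/8.678) = 71.60°.

71.60°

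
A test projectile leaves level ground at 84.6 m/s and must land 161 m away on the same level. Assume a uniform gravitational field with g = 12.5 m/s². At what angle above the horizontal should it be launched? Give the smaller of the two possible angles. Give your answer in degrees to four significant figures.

Level-ground range R = v₀² sin(2θ)/g ⇒ sin(2θ) = gR/v₀² = 12.5 × 161 / 84.6² = 0.2812.
2θ = 16.33° or 180° − 16.33° = 163.7°, so θ = 8.166° or 81.83°.
The smaller angle is 8.166°.

8.166°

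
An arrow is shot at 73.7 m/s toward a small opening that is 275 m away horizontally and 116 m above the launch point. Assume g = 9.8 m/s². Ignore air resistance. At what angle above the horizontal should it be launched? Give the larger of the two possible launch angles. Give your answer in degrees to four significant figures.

Trajectory: y = x tanθ − g x² (1 + tan²θ)/(2v₀²). With x = 275, y = 116, v₀ = 73.7, g = 9.80:
68.22 tan²θ − 275 tanθ + (184.2) = 0.
tanθ = [275 ± √(275² − 4 × 68.22 × (184.2))] / (2 × 68.22) = (275 ± 159.2) / 136.4, giving tanθ = 0.8485 or 3.182.
θ = 40.31° or 72.56°; the larger is 72.56°.

72.56°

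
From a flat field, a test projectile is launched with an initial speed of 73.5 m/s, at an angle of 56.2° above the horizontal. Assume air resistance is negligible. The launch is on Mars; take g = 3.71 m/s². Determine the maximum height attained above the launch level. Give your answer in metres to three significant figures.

503 m

Horizontal component vₓ = 73.50 cos 56.2° = 40.89 m/s; vertical v_y0 = 73.50 sin 56.2° = 61.08 m/s.
Peak height H = v_y0² / (2g) = 3730.4 / 7.420 = 502.8 m.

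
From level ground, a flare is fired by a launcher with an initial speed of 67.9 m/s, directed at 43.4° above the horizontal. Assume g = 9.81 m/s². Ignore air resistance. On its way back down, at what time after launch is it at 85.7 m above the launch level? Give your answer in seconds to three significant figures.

Components: vₓ = 67.90 cos 43.4° = 49.33 m/s, v_y0 = 67.90 sin 43.4° = 46.65 m/s.
Require v_y0 t − ½ g t² = 85.7, i.e. 4.905 t² − 46.65 t + 85.7 = 0.
t = [46.65 ± √(46.65² − 2·9.81·85.7)] / 9.81 = (46.65 ± 22.25) / 9.81, so t = 2.488 s or t = 7.024 s.
The descending-branch root is 7.024 s.

7.02 s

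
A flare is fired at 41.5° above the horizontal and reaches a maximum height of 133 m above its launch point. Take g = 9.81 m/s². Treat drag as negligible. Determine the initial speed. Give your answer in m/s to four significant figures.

77.09 m/s

At the peak v_y = 0, so v_y0 = √(2gH) = √(2 × 9.81 × 133) = 51.08 m/s.
v_y0 = v₀ sin θ ⇒ v₀ = 51.08 / sin 41.5° = 77.09 m/s.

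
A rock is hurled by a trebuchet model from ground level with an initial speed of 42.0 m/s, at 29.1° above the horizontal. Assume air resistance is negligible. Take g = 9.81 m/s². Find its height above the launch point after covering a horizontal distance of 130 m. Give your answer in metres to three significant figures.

vₓ = 42.00 cos 29.1° = 36.70 m/s; v_y0 = 42.00 sin 29.1° = 20.43 m/s.
x = vₓ t ⇒ t = 130/36.70 = 3.542 s.
Height: y = v_y0 t − ½ g t² = 20.43 × 3.542 − 4.905 × 3.542² = 72.36 − 61.55 = 10.81 m.

10.8 m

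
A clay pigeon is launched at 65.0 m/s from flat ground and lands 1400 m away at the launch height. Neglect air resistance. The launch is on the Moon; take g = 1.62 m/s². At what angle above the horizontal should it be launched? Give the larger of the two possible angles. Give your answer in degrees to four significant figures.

73.77°

Level-ground range R = v₀² sin(2θ)/g ⇒ sin(2θ) = gR/v₀² = 1.62 × 1400 / 65.0² = 0.5368.
2θ = 32.47° or 180° − 32.47° = 147.5°, so θ = 16.23° or 73.77°.
The larger angle is 73.77°.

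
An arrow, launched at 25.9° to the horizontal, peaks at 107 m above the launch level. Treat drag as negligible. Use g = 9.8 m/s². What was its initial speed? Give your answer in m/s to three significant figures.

At the peak v_y = 0, so v_y0 = √(2gH) = √(2 × 9.80 × 107) = 45.80 m/s.
v_y0 = v₀ sin θ ⇒ v₀ = 45.80 / sin 25.9° = 104.8 m/s.

105 m/s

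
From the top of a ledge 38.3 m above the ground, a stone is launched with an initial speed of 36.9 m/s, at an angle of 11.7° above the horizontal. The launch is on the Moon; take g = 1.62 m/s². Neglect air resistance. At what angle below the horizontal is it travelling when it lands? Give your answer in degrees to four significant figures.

20.37°

Resolve: vₓ = 36.90 cos 11.7° = 36.13 m/s and v_y0 = 36.90 sin 11.7° = 7.483 m/s.
Vertical motion (up positive, ground at y = 0): 0.8100 t² − (7.483) t − 38.3 = 0, so t = (7.483 + √(7.483² + 2·1.62·38.3)) / 1.62 = (7.483 + 13.42) / 1.62 = 12.90 s.
At impact: v_y = v_y0 − g t = −13.42 m/s; vₓ = 36.13 m/s.
Angle below horizontal: arctan(|v_y|/vₓ) = arctan(13.42/36.13) = 20.37°.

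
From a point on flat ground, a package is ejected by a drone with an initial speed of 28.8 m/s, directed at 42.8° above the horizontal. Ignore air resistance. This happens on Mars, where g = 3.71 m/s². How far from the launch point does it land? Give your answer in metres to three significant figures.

223 m

vₓ = 28.80 cos 42.8° = 21.13 m/s; v_y0 = 28.80 sin 42.8° = 19.57 m/s.
Time aloft: T = 2 v_y0 / g = 2 × 19.57 / 3.71 = 10.55 s.
Horizontal distance R = vₓ T = 21.13 × 10.55 = 222.9 m.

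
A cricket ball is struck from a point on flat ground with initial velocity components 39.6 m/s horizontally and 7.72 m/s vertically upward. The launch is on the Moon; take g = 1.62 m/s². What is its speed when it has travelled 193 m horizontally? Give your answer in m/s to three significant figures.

Time to reach x = 193 m: t = x/vₓ = 193/39.60 = 4.874 s.
Vertical velocity there: v_y = v_y0 − g t = 7.720 − 1.62 × 4.874 = −0.1755 m/s.
Speed: √(vₓ² + v_y²) = √(39.60² + 0.1755²) = 39.60 m/s.

39.6 m/s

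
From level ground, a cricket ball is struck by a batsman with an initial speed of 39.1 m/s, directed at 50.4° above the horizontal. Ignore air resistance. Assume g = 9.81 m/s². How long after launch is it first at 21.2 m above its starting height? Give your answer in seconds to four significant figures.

0.8107 s

Components: vₓ = 39.10 cos 50.4° = 24.92 m/s, v_y0 = 39.10 sin 50.4° = 30.13 m/s.
Require v_y0 t − ½ g t² = 21.2, i.e. 4.905 t² − 30.13 t + 21.2 = 0.
t = [30.13 ± √(30.13² − 2·9.81·21.2)] / 9.81 = (30.13 ± 22.17) / 9.81, so t = 0.8107 s or t = 5.331 s.
The first (ascending) time is 0.8107 s.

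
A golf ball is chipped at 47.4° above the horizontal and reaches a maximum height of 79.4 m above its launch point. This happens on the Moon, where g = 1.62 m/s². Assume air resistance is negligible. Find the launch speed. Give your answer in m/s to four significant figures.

21.79 m/s

At the peak v_y = 0, so v_y0 = √(2gH) = √(2 × 1.62 × 79.4) = 16.04 m/s.
v_y0 = v₀ sin θ ⇒ v₀ = 16.04 / sin 47.4° = 21.79 m/s.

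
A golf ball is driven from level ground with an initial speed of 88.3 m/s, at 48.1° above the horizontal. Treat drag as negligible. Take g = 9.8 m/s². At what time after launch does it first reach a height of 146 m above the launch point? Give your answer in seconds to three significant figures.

2.81 s

Components: vₓ = 88.30 cos 48.1° = 58.97 m/s, v_y0 = 88.30 sin 48.1° = 65.72 m/s.
Require v_y0 t − ½ g t² = 146, i.e. 4.900 t² − 65.72 t + 146 = 0.
Quadratic formula: t = (65.72 ± √1457.9) / 9.80 = (65.72 ± 38.18) / 9.80 → t = 2.810 s or 10.60 s.
The first (ascending) time is 2.810 s.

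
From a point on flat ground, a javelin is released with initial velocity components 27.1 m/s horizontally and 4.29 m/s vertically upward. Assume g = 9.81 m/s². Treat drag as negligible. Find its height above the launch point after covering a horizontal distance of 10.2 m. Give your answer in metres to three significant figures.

x = vₓ t ⇒ t = 10.2/27.10 = 0.3764 s.
Height: y = v_y0 t − ½ g t² = 4.290 × 0.3764 − 4.905 × 0.3764² = 1.615 − 0.6949 = 0.9198 m.

0.920 m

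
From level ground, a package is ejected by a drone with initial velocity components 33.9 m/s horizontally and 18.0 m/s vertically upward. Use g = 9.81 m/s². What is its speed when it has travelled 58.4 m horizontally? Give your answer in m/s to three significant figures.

33.9 m/s

At x = 58.4 m, t = x/vₓ = 58.4/33.90 = 1.723 s.
Vertical velocity there: v_y = v_y0 − g t = 18.00 − 9.81 × 1.723 = 1.100 m/s.
Speed: √(vₓ² + v_y²) = √(33.90² + 1.100²) = 33.92 m/s.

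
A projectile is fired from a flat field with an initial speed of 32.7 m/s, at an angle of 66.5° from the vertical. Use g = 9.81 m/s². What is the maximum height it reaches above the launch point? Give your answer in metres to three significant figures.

8.67 m

Components: vₓ = 32.70 sin 66.5° = 29.99 m/s, v_y0 = 32.70 cos 66.5° = 13.04 m/s.
Maximum height: H = v_y0² / (2g) = 13.04² / (2 × 9.81) = 8.666 m.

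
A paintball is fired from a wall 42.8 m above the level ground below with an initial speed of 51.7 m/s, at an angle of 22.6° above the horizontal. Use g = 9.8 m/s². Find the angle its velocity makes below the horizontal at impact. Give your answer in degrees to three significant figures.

36.3°

Components: vₓ = 51.70 cos 22.6° = 47.73 m/s, v_y0 = 51.70 sin 22.6° = 19.87 m/s.
The projectile lands when y = 42.8 + (19.87) t − ½·9.80·t² = 0. Positive root: t = (19.87 + √(19.87² + 2·9.80·42.8)) / 9.80 = (19.87 + 35.12) / 9.80 = 5.611 s.
At impact: v_y = v_y0 − g t = −35.12 m/s; vₓ = 47.73 m/s.
Angle below horizontal: arctan(|v_y|/vₓ) = arctan(35.12/47.73) = 36.35°.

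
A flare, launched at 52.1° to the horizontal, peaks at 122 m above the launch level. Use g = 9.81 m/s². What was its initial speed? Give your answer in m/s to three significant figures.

At the peak v_y = 0, so v_y0 = √(2gH) = √(2 × 9.81 × 122) = 48.92 m/s.
v_y0 = v₀ sin θ ⇒ v₀ = 48.92 / sin 52.1° = 62.00 m/s.

62.0 m/s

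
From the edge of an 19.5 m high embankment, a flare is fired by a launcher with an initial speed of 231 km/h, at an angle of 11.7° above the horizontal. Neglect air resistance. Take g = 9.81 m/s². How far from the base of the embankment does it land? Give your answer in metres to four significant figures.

Convert: 231 km/h = 231/3.6 = 64.17 m/s.
Components: vₓ = 64.17 cos 11.7° = 62.83 m/s, v_y0 = 64.17 sin 11.7° = 13.01 m/s.
Vertical motion (up positive, ground at y = 0): 4.905 t² − (13.01) t − 19.5 = 0, so t = (13.01 + √(13.01² + 2·9.81·19.5)) / 9.81 = (13.01 + 23.49) / 9.81 = 3.721 s.
Horizontal distance: R = vₓ t = 62.83 × 3.721 = 233.8 m.

233.8 m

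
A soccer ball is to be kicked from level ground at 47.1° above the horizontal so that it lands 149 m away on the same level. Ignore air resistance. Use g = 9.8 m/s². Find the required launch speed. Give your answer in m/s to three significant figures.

38.3 m/s

From R = (v₀² / g) sin 2θ: v₀ = √(gR / sin 2θ).
v₀ = √(9.80 × 149 / sin 94.20°) = √(1460 / 0.9973) = √1464.1 = 38.26 m/s.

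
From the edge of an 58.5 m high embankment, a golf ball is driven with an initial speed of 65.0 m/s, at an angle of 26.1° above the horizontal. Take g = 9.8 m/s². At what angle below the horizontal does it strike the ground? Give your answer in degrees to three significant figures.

37.2°

Components: vₓ = 65.00 cos 26.1° = 58.37 m/s, v_y0 = 65.00 sin 26.1° = 28.60 m/s.
With up positive and y = 0 at the ground: y(t) = 58.5 + (28.60) t − 4.900 t². Setting y = 0 and taking the positive root: t = [28.60 + √(28.60² + 2·9.80·58.5)] / 9.80 = (28.60 + 44.32) / 9.80 = 7.440 s.
At impact: v_y = v_y0 − g t = −44.32 m/s; vₓ = 58.37 m/s.
Angle below horizontal: arctan(|v_y|/vₓ) = arctan(44.32/58.37) = 37.21°.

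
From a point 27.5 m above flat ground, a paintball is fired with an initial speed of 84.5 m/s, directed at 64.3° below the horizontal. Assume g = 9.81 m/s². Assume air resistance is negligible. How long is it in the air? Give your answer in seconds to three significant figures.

0.353 s

vₓ = 84.50 cos 64.3° = 36.64 m/s; v_y0 = −76.14 m/s (downward).
Vertical motion (up positive, ground at y = 0): 4.905 t² − (−76.14) t − 27.5 = 0, so t = (−76.14 + √(76.14² + 2·9.81·27.5)) / 9.81 = (−76.14 + 79.61) / 9.81 = 0.3531 s.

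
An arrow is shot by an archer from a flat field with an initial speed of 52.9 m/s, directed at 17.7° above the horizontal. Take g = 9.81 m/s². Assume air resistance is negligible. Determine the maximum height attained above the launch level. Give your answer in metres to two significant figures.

Components: vₓ = 52.90 cos 17.7° = 50.40 m/s, v_y0 = 52.90 sin 17.7° = 16.08 m/s.
Maximum height: H = v_y0² / (2g) = 16.08² / (2 × 9.81) = 13.18 m.

13 m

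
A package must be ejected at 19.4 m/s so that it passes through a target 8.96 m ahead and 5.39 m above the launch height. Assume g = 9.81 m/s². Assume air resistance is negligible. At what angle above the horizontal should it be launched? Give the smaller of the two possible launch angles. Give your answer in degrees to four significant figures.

38.36°

Trajectory: y = x tanθ − g x² (1 + tan²θ)/(2v₀²). With x = 8.96, y = 5.39, v₀ = 19.4, g = 9.81:
1.046 tan²θ − 8.96 tanθ + (6.436) = 0.
tanθ = [8.96 ± √(8.96² − 4 × 1.046 × (6.436))] / (2 × 1.046) = (8.96 ± 7.304) / 2.093, giving tanθ = 0.7915 or 7.772.
θ = 38.36° or 82.67°; the smaller is 38.36°.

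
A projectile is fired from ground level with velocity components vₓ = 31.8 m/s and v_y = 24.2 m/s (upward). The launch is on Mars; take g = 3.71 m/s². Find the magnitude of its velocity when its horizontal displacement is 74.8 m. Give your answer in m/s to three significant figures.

At x = 74.8 m, t = x/vₓ = 74.8/31.80 = 2.352 s.
Vertical velocity there: v_y = v_y0 − g t = 24.20 − 3.71 × 2.352 = 15.47 m/s.
Speed: √(vₓ² + v_y²) = √(31.80² + 15.47²) = 35.36 m/s.

35.4 m/s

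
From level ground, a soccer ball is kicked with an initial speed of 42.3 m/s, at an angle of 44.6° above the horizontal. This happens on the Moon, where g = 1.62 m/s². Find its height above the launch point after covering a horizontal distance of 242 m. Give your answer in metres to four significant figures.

186.4 m

Components: vₓ = 42.30 cos 44.6° = 30.12 m/s, v_y0 = 42.30 sin 44.6° = 29.70 m/s.
At x = 242 m, t = x/vₓ = 242/30.12 = 8.035 s.
Height: y = v_y0 t − ½ g t² = 29.70 × 8.035 − 0.8100 × 8.035² = 238.6 − 52.29 = 186.4 m.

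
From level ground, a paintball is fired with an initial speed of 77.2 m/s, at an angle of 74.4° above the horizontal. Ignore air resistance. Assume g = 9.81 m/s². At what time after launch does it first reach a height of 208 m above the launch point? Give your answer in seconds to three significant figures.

Components: vₓ = 77.20 cos 74.4° = 20.76 m/s, v_y0 = 77.20 sin 74.4° = 74.36 m/s.
Require v_y0 t − ½ g t² = 208, i.e. 4.905 t² − 74.36 t + 208 = 0.
Quadratic formula: t = (74.36 ± √1447.9) / 9.81 = (74.36 ± 38.05) / 9.81 → t = 3.701 s or 11.46 s.
The first (ascending) time is 3.701 s.

3.70 s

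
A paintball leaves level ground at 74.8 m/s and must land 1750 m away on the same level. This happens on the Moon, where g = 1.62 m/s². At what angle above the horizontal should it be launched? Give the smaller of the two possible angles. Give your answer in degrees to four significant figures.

R = v₀² sin 2θ / g gives sin 2θ = gR/v₀² = 1.62·1750/74.8² = 0.5067.
2θ = 30.44° or 180° − 30.44° = 149.6°, so θ = 15.22° or 74.78°.
The smaller angle is 15.22°.

15.22°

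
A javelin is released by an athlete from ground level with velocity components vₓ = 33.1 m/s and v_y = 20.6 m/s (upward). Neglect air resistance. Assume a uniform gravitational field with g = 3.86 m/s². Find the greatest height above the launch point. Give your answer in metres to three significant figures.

55.0 m

At the apex v_y = 0, so H = v_y0²/(2g) = 20.60²/7.720 = 54.97 m.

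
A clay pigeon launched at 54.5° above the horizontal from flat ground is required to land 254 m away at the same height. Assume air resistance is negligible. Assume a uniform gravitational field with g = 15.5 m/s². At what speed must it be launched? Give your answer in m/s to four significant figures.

From R = (v₀² / g) sin 2θ: v₀ = √(gR / sin 2θ).
v₀ = √(15.5 × 254 / sin 109.0°) = √(3937 / 0.9455) = √4163.9 = 64.53 m/s.

64.53 m/s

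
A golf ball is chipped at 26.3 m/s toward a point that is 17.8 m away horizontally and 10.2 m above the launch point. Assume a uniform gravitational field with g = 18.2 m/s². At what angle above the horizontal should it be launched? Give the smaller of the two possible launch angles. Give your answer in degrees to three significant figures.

Trajectory: y = x tanθ − g x² (1 + tan²θ)/(2v₀²). With x = 17.8, y = 10.2, v₀ = 26.3, g = 18.2:
4.168 tan²θ − 17.8 tanθ + (14.37) = 0.
tanθ = [17.8 ± √(17.8² − 4 × 4.168 × (14.37))] / (2 × 4.168) = (17.8 ± 8.790) / 8.337, giving tanθ = 1.081 or 3.189.
θ = 47.22° or 72.59°; the smaller is 47.22°.

47.2°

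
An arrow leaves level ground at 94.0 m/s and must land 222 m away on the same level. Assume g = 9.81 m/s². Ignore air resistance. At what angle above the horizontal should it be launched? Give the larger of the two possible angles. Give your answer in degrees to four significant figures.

R = v₀² sin 2θ / g gives sin 2θ = gR/v₀² = 9.81·222/94.0² = 0.2465.
2θ = 14.27° or 180° − 14.27° = 165.7°, so θ = 7.134° or 82.87°.
The larger angle is 82.87°.

82.87°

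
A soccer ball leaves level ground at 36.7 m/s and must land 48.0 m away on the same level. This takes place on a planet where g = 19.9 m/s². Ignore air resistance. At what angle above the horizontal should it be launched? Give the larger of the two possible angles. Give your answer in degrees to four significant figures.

67.42°

Level-ground range R = v₀² sin(2θ)/g ⇒ sin(2θ) = gR/v₀² = 19.9 × 48.0 / 36.7² = 0.7092.
2θ = 45.17° or 180° − 45.17° = 134.8°, so θ = 22.58° or 67.42°.
The larger angle is 67.42°.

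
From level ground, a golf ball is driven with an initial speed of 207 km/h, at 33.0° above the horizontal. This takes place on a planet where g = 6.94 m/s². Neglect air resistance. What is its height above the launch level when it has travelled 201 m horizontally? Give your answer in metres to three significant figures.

70.2 m

Convert: 207 km/h = 207/3.6 = 57.50 m/s.
Components: vₓ = 57.50 cos 33.0° = 48.22 m/s, v_y0 = 57.50 sin 33.0° = 31.32 m/s.
At x = 201 m, t = x/vₓ = 201/48.22 = 4.168 s.
Height: y = v_y0 t − ½ g t² = 31.32 × 4.168 − 3.470 × 4.168² = 130.5 − 60.28 = 70.25 m.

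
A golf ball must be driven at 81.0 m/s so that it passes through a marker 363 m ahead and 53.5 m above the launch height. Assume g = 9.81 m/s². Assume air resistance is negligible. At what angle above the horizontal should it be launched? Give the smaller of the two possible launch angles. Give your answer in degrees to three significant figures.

Trajectory: y = x tanθ − g x² (1 + tan²θ)/(2v₀²). With x = 363, y = 53.5, v₀ = 81.0, g = 9.81:
98.51 tan²θ − 363 tanθ + (152.0) = 0.
tanθ = [363 ± √(363² − 4 × 98.51 × (152.0))] / (2 × 98.51) = (363 ± 268.1) / 197.0, giving tanθ = 0.4817 or 3.203.
θ = 25.72° or 72.66°; the smaller is 25.72°.

25.7°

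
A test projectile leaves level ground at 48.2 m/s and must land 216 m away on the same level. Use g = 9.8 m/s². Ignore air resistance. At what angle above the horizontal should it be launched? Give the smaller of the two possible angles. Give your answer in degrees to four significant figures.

From R = (v₀²/g) sin 2θ: sin 2θ = 9.80 × 216 / 2323.2 = 0.9111.
2θ = 65.66° or 180° − 65.66° = 114.3°, so θ = 32.83° or 57.17°.
The smaller angle is 32.83°.

32.83°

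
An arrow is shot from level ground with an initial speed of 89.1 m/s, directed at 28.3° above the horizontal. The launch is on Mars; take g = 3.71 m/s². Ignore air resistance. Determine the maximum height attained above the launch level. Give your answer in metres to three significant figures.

240 m

Horizontal component vₓ = 89.10 cos 28.3° = 78.45 m/s; vertical v_y0 = 89.10 sin 28.3° = 42.24 m/s.
At the apex v_y = 0, so H = v_y0²/(2g) = 42.24²/7.420 = 240.5 m.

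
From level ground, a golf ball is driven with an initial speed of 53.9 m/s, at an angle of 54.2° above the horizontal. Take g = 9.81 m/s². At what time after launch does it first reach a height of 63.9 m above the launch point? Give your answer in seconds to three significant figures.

Horizontal component vₓ = 53.90 cos 54.2° = 31.53 m/s; vertical v_y0 = 53.90 sin 54.2° = 43.72 m/s.
Height y(t) = 43.72 t − 4.905 t² = 63.9 gives 4.905 t² − 43.72 t + 63.9 = 0.
Quadratic formula: t = (43.72 ± √657.40) / 9.81 = (43.72 ± 25.64) / 9.81 → t = 1.843 s or 7.070 s.
The first (ascending) time is 1.843 s.

1.84 s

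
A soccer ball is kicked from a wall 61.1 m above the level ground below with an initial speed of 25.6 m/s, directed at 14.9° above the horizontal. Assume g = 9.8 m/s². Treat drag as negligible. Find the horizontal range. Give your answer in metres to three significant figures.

Resolve: vₓ = 25.60 cos 14.9° = 24.74 m/s and v_y0 = 25.60 sin 14.9° = 6.583 m/s.
With up positive and y = 0 at the ground: y(t) = 61.1 + (6.583) t − 4.900 t². Setting y = 0 and taking the positive root: t = [6.583 + √(6.583² + 2·9.80·61.1)] / 9.80 = (6.583 + 35.23) / 9.80 = 4.266 s.
Horizontal distance: R = vₓ t = 24.74 × 4.266 = 105.5 m.

106 m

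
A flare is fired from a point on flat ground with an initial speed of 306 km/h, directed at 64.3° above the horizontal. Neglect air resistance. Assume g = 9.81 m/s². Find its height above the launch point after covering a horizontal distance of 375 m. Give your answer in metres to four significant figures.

Convert: 306 km/h = 306/3.6 = 85.00 m/s.
Components: vₓ = 85.00 cos 64.3° = 36.86 m/s, v_y0 = 85.00 sin 64.3° = 76.59 m/s.
Time to reach x = 375 m: t = x/vₓ = 375/36.86 = 10.17 s.
Height: y = v_y0 t − ½ g t² = 76.59 × 10.17 − 4.905 × 10.17² = 779.2 − 507.7 = 271.5 m.

271.5 m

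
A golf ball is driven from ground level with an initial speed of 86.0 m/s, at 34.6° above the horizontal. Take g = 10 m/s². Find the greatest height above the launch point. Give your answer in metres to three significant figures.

119 m

Horizontal component vₓ = 86.00 cos 34.6° = 70.79 m/s; vertical v_y0 = 86.00 sin 34.6° = 48.83 m/s.
At the apex v_y = 0, so H = v_y0²/(2g) = 48.83²/20.00 = 119.2 m.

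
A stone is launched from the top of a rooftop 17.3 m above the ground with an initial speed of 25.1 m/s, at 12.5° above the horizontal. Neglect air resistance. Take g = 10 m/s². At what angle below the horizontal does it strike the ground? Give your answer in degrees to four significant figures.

38.34°

vₓ = 25.10 cos 12.5° = 24.51 m/s; v_y0 = 25.10 sin 12.5° = 5.433 m/s.
With up positive and y = 0 at the ground: y(t) = 17.3 + (5.433) t − 5.000 t². Setting y = 0 and taking the positive root: t = [5.433 + √(5.433² + 2·10.0·17.3)] / 10.0 = (5.433 + 19.38) / 10.0 = 2.481 s.
At impact: v_y = v_y0 − g t = −19.38 m/s; vₓ = 24.51 m/s.
Angle below horizontal: arctan(|v_y|/vₓ) = arctan(19.38/24.51) = 38.34°.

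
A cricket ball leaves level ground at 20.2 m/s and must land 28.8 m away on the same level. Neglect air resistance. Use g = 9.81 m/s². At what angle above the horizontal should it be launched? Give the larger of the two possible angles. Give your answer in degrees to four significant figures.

From R = (v₀²/g) sin 2θ: sin 2θ = 9.81 × 28.8 / 408.04 = 0.6924.
2θ = 43.82° or 180° − 43.82° = 136.2°, so θ = 21.91° or 68.09°.
The larger angle is 68.09°.

68.09°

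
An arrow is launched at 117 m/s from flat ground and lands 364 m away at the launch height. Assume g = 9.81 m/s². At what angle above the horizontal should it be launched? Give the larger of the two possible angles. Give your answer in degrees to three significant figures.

From R = (v₀²/g) sin 2θ: sin 2θ = 9.81 × 364 / 13689 = 0.2609.
2θ = 15.12° or 180° − 15.12° = 164.9°, so θ = 7.560° or 82.44°.
The larger angle is 82.44°.

82.4°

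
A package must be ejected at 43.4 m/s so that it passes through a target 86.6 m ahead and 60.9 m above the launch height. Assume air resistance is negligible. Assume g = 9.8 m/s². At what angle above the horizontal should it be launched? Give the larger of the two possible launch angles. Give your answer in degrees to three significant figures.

72.2°

Trajectory: y = x tanθ − g x² (1 + tan²θ)/(2v₀²). With x = 86.6, y = 60.9, v₀ = 43.4, g = 9.80:
19.51 tan²θ − 86.6 tanθ + (80.41) = 0.
tanθ = [86.6 ± √(86.6² − 4 × 19.51 × (80.41))] / (2 × 19.51) = (86.6 ± 34.99) / 39.02, giving tanθ = 1.323 or 3.116.
θ = 52.91° or 72.21°; the larger is 72.21°.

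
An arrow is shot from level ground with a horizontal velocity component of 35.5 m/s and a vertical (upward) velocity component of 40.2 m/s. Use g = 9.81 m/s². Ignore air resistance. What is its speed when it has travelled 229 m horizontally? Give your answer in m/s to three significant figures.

42.3 m/s

x = vₓ t ⇒ t = 229/35.50 = 6.451 s.
Vertical velocity there: v_y = v_y0 − g t = 40.20 − 9.81 × 6.451 = −23.08 m/s.
Speed: √(vₓ² + v_y²) = √(35.50² + 23.08²) = 42.34 m/s.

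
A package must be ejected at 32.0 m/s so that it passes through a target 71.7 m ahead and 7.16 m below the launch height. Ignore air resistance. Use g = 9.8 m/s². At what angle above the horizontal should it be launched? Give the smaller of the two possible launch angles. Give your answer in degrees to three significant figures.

Trajectory: y = x tanθ − g x² (1 + tan²θ)/(2v₀²). With x = 71.7, y = −7.16, v₀ = 32.0, g = 9.80:
24.60 tan²θ − 71.7 tanθ + (17.44) = 0.
tanθ = [71.7 ± √(71.7² − 4 × 24.60 × (17.44))] / (2 × 24.60) = (71.7 ± 58.52) / 49.20, giving tanθ = 0.2679 or 2.647.
θ = 14.99° or 69.30°; the smaller is 14.99°.

15.0°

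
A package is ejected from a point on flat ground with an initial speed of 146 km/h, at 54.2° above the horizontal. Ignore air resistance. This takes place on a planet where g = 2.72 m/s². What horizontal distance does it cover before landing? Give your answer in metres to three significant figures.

574 m

Convert: 146 km/h = 146/3.6 = 40.56 m/s.
vₓ = 40.56 cos 54.2° = 23.72 m/s; v_y0 = 40.56 sin 54.2° = 32.89 m/s.
Time aloft: T = 2 v_y0 / g = 2 × 32.89 / 2.72 = 24.19 s.
Range: R = vₓ T = 23.72 × 24.19 = 573.8 m.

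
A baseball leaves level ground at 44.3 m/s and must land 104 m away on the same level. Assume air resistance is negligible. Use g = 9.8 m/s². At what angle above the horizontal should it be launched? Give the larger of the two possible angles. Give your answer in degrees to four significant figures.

Level-ground range R = v₀² sin(2θ)/g ⇒ sin(2θ) = gR/v₀² = 9.80 × 104 / 44.3² = 0.5193.
2θ = 31.29° or 180° − 31.29° = 148.7°, so θ = 15.64° or 74.36°.
The larger angle is 74.36°.

74.36°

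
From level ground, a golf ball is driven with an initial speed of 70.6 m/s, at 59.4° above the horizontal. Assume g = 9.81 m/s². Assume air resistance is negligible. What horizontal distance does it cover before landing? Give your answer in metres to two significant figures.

450 m

Horizontal component vₓ = 70.60 cos 59.4° = 35.94 m/s; vertical v_y0 = 70.60 sin 59.4° = 60.77 m/s.
Time aloft: T = 2 v_y0 / g = 2 × 60.77 / 9.81 = 12.39 s.
Horizontal distance R = vₓ T = 35.94 × 12.39 = 445.2 m.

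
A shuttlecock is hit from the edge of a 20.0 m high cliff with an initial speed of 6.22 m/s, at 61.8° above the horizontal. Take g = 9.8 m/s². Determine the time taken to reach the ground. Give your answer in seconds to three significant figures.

2.66 s

Horizontal component vₓ = 6.220 cos 61.8° = 2.939 m/s; vertical v_y0 = 6.220 sin 61.8° = 5.482 m/s.
Vertical motion (up positive, ground at y = 0): 4.900 t² − (5.482) t − 20.0 = 0, so t = (5.482 + √(5.482² + 2·9.80·20.0)) / 9.80 = (5.482 + 20.54) / 9.80 = 2.656 s.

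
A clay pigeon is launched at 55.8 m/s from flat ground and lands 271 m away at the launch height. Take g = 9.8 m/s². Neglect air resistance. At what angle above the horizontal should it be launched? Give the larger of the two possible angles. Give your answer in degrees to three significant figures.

60.7°

Level-ground range R = v₀² sin(2θ)/g ⇒ sin(2θ) = gR/v₀² = 9.80 × 271 / 55.8² = 0.8530.
2θ = 58.53° or 180° − 58.53° = 121.5°, so θ = 29.27° or 60.73°.
The larger angle is 60.73°.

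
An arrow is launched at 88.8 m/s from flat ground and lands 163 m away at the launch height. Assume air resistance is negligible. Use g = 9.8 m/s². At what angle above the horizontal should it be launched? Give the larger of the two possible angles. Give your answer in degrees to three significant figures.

From R = (v₀²/g) sin 2θ: sin 2θ = 9.80 × 163 / 7885.4 = 0.2026.
2θ = 11.69° or 180° − 11.69° = 168.3°, so θ = 5.844° or 84.16°.
The larger angle is 84.16°.

84.2°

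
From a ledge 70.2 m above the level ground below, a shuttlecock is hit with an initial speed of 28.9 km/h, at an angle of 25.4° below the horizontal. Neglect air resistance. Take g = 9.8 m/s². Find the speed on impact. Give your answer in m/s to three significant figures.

Convert: 28.9 km/h = 28.9/3.6 = 8.028 m/s.
vₓ = 8.028 cos 25.4° = 7.252 m/s; v_y0 = −3.443 m/s (downward).
The projectile lands when y = 70.2 + (−3.443) t − ½·9.80·t² = 0. Positive root: t = (−3.443 + √(3.443² + 2·9.80·70.2)) / 9.80 = (−3.443 + 37.25) / 9.80 = 3.450 s.
Vertical velocity at impact: v_y = v_y0 − g t = −3.443 − 9.80 × 3.450 = −37.25 m/s.
Speed: |v| = √(vₓ² + v_y²) = √(7.252² + 37.25²) = 37.95 m/s.

38.0 m/s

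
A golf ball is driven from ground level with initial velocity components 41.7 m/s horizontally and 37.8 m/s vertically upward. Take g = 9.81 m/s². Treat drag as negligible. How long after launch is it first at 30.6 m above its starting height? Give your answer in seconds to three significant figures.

Height y(t) = 37.80 t − 4.905 t² = 30.6 gives 4.905 t² − 37.80 t + 30.6 = 0.
t = [37.80 ± √(37.80² − 2·9.81·30.6)] / 9.81 = (37.80 ± 28.78) / 9.81, so t = 0.9192 s or t = 6.787 s.
The first (ascending) time is 0.9192 s.

0.919 s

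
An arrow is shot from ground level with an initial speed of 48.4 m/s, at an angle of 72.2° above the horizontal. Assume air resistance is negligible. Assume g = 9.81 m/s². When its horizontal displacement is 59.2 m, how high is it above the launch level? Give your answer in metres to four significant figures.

Components: vₓ = 48.40 cos 72.2° = 14.80 m/s, v_y0 = 48.40 sin 72.2° = 46.08 m/s.
Time to reach x = 59.2 m: t = x/vₓ = 59.2/14.80 = 4.001 s.
Height: y = v_y0 t − ½ g t² = 46.08 × 4.001 − 4.905 × 4.001² = 184.4 − 78.53 = 105.9 m.

105.9 m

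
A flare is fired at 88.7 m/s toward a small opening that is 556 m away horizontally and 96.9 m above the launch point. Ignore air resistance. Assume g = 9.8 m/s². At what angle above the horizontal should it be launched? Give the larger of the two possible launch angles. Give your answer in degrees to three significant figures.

Trajectory: y = x tanθ − g x² (1 + tan²θ)/(2v₀²). With x = 556, y = 96.9, v₀ = 88.7, g = 9.80:
192.5 tan²θ − 556 tanθ + (289.4) = 0.
tanθ = [556 ± √(556² − 4 × 192.5 × (289.4))] / (2 × 192.5) = (556 ± 293.7) / 385.1, giving tanθ = 0.6813 or 2.207.
θ = 34.27° or 65.62°; the larger is 65.62°.

65.6°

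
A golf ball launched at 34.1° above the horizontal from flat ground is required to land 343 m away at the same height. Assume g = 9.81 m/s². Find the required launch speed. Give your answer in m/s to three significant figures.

60.2 m/s

From R = (v₀² / g) sin 2θ: v₀ = √(gR / sin 2θ).
v₀ = √(9.81 × 343 / sin 68.20°) = √(3365 / 0.9285) = √3624.0 = 60.20 m/s.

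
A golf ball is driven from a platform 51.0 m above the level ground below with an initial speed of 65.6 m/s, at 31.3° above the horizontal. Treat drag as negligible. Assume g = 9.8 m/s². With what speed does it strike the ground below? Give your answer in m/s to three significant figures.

72.8 m/s

Horizontal component vₓ = 65.60 cos 31.3° = 56.05 m/s; vertical v_y0 = 65.60 sin 31.3° = 34.08 m/s.
With up positive and y = 0 at the ground: y(t) = 51.0 + (34.08) t − 4.900 t². Setting y = 0 and taking the positive root: t = [34.08 + √(34.08² + 2·9.80·51.0)] / 9.80 = (34.08 + 46.49) / 9.80 = 8.221 s.
Vertical velocity at impact: v_y = v_y0 − g t = 34.08 − 9.80 × 8.221 = −46.49 m/s.
Speed: |v| = √(vₓ² + v_y²) = √(56.05² + 46.49²) = 72.82 m/s.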